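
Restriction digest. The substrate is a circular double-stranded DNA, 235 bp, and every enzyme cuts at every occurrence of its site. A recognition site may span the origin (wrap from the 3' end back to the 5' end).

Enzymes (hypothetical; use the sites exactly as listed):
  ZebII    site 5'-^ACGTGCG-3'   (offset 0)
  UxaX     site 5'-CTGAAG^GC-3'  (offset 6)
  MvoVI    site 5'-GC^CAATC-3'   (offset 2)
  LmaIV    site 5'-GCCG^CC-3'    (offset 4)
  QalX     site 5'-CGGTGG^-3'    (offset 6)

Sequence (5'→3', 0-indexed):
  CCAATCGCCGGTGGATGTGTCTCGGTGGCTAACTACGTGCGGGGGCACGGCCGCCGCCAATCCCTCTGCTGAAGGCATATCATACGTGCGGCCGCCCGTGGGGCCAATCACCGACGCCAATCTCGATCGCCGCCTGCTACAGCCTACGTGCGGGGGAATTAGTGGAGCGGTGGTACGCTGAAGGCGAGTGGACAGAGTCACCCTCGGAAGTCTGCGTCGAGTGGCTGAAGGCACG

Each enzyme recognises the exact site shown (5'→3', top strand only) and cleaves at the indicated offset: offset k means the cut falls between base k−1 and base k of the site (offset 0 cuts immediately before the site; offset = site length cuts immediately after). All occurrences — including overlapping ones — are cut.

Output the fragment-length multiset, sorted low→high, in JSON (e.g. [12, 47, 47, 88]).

Site scan:
  ZebII ACGTGCG/0: at [34, 83, 145] ⇒ [34, 83, 145]
  UxaX CTGAAGGC/6: at [68, 177, 224] ⇒ [74, 183, 230]
  MvoVI GCCAATC/2: at [55, 102, 115, 234] ⇒ [1, 57, 104, 117]
  LmaIV GCCGCC/4: at [49, 52, 90, 128] ⇒ [53, 56, 94, 132]
  QalX CGGTGG/6: at [8, 22, 167] ⇒ [14, 28, 173]

All cut coordinates (distinct, sorted): [1, 14, 28, 34, 53, 56, 57, 74, 83, 94, 104, 117, 132, 145, 173, 183, 230]

Fragment lengths:
  1→14: 13 bp
  14→28: 14 bp
  28→34: 6 bp
  34→53: 19 bp
  53→56: 3 bp
  56→57: 1 bp
  57→74: 17 bp
  74→83: 9 bp
  83→94: 11 bp
  94→104: 10 bp
  104→117: 13 bp
  117→132: 15 bp
  132→145: 13 bp
  145→173: 28 bp
  173→183: 10 bp
  183→230: 47 bp
  230→1 (wrap): 235-230+1 = 6 bp

[1,3,6,6,9,10,10,11,13,13,13,14,15,17,19,28,47]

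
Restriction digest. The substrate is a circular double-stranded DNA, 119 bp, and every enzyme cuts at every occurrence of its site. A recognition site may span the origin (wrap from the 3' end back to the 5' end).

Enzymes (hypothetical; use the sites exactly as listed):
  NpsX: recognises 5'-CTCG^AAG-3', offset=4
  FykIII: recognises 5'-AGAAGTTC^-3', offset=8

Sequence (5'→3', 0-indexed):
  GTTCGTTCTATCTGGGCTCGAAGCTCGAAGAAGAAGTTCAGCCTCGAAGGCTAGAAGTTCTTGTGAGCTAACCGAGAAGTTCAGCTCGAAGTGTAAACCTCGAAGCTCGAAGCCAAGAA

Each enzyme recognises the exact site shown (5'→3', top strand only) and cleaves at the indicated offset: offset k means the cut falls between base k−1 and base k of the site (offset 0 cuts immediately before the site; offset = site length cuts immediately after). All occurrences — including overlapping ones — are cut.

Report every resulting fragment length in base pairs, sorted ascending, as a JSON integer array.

[6,7,7,7,12,14,14,14,16,22]

Scan for sites:
  NpsX (CTCGAAG, off=4): starts [16, 23, 42, 84, 98, 105] → cuts [20, 27, 46, 88, 102, 109]
  FykIII (AGAAGTTC, off=8): starts [31, 52, 74, 115] → cuts [4, 39, 60, 82]

Pooled cuts: [4, 20, 27, 39, 46, 60, 82, 88, 102, 109]

Fragment lengths:
  4→20: 16 bp
  20→27: 7 bp
  27→39: 12 bp
  39→46: 7 bp
  46→60: 14 bp
  60→82: 22 bp
  82→88: 6 bp
  88→102: 14 bp
  102→109: 7 bp
  109→4 (wrap): 119-109+4 = 14 bp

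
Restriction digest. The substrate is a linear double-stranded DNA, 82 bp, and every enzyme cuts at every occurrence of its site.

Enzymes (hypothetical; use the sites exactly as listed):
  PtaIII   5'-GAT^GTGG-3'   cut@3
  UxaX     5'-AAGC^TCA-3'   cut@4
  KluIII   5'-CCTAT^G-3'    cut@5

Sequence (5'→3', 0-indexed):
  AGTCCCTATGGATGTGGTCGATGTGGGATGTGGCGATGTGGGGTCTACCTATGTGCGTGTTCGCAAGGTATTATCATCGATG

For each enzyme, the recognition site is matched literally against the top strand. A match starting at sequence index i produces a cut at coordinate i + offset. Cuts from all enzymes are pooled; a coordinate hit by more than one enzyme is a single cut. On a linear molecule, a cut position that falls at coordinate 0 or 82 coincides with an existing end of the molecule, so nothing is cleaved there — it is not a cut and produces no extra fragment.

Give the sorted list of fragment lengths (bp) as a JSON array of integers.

Per-enzyme occurrences:
  PtaIII (GATGTGG, off=3): starts [10, 19, 26, 34] → cuts [13, 22, 29, 37]
  UxaX (AAGCTCA, off=4): no sites
  KluIII (CCTATG, off=5): starts [4, 47] → cuts [9, 52]

All cut coordinates (distinct, sorted): [9, 13, 22, 29, 37, 52]

Fragments:
  [0,9): 9 bp
  [9,13): 4 bp
  [13,22): 9 bp
  [22,29): 7 bp
  [29,37): 8 bp
  [37,52): 15 bp
  [52,82): 30 bp

[4,7,8,9,9,15,30]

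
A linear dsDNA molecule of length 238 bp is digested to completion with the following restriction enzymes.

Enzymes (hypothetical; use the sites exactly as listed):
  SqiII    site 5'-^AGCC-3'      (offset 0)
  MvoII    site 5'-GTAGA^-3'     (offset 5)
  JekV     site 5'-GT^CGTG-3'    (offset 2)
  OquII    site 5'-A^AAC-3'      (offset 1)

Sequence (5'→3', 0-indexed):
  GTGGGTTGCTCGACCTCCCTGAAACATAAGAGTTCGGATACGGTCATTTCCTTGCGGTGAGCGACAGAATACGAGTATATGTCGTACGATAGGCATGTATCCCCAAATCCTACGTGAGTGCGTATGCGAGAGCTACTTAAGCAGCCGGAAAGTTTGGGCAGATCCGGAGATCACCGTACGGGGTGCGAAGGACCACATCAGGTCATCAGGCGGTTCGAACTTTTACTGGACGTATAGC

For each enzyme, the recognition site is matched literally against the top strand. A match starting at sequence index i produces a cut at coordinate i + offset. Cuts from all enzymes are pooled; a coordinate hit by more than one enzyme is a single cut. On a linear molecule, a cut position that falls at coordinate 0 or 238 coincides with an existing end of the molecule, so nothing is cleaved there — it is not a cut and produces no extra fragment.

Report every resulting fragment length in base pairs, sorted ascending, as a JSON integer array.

[22,96,120]

Scan for sites:
  SqiII AGCC/0: at [142] ⇒ [142]
  MvoII (GTAGA, off=5): no sites
  JekV (GTCGTG, off=2): no sites
  OquII AAAC/1: at [21] ⇒ [22]

All cut coordinates (distinct, sorted): [22, 142]

Fragments:
  [0,22): 22 bp
  [22,142): 120 bp
  [142,238): 96 bp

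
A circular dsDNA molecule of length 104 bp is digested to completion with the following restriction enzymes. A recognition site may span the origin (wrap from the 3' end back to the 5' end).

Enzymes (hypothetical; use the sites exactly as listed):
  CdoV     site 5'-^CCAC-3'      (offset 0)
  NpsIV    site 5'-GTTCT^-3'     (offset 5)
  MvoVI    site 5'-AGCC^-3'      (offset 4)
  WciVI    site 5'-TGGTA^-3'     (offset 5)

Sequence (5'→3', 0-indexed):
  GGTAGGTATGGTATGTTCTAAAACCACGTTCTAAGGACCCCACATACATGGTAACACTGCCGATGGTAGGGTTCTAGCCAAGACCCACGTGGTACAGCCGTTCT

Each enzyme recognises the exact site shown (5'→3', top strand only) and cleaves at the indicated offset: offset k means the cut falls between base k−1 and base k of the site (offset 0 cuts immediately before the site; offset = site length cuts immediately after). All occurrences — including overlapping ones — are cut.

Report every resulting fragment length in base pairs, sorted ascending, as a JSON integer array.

Scan for sites:
  CdoV CCAC/0: at [23, 39, 84] ⇒ [23, 39, 84]
  NpsIV GTTCT/5: at [14, 27, 70, 99] ⇒ [0, 19, 32, 75]
  MvoVI AGCC/4: at [75, 95] ⇒ [79, 99]
  WciVI TGGTA/5: at [8, 48, 63, 89, 103] ⇒ [4, 13, 53, 68, 94]

Pooled cuts: [0, 4, 13, 19, 23, 32, 39, 53, 68, 75, 79, 84, 94, 99]

Fragments:
  0→4: 4 bp
  4→13: 9 bp
  13→19: 6 bp
  19→23: 4 bp
  23→32: 9 bp
  32→39: 7 bp
  39→53: 14 bp
  53→68: 15 bp
  68→75: 7 bp
  75→79: 4 bp
  79→84: 5 bp
  84→94: 10 bp
  94→99: 5 bp
  99→0 (wrap): 104-99+0 = 5 bp

[4,4,4,5,5,5,6,7,7,9,9,10,14,15]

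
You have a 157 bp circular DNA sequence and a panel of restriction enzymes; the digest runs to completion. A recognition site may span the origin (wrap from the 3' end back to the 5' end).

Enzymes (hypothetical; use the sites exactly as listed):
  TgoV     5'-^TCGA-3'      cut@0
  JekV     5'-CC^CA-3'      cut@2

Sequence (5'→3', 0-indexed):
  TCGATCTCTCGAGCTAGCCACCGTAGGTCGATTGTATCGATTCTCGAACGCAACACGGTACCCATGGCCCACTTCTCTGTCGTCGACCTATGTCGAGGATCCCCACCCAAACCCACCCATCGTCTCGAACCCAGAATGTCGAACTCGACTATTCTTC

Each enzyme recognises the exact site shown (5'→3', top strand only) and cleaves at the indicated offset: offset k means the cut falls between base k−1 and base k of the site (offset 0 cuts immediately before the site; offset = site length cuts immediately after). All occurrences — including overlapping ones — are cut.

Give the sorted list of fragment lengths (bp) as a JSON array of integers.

[4,4,6,6,7,7,7,7,7,8,9,10,11,13,13,19,19]

Site scan:
  TgoV (TCGA, off=0): starts [0, 8, 27, 36, 43, 82, 92, 124, 138, 144] → cuts [0, 8, 27, 36, 43, 82, 92, 124, 138, 144]
  JekV (CCCA, off=2): starts [60, 67, 101, 105, 111, 115, 129] → cuts [62, 69, 103, 107, 113, 117, 131]

Pooled cuts: [0, 8, 27, 36, 43, 62, 69, 82, 92, 103, 107, 113, 117, 124, 131, 138, 144]

Fragment lengths:
  0→8: 8 bp
  8→27: 19 bp
  27→36: 9 bp
  36→43: 7 bp
  43→62: 19 bp
  62→69: 7 bp
  69→82: 13 bp
  82→92: 10 bp
  92→103: 11 bp
  103→107: 4 bp
  107→113: 6 bp
  113→117: 4 bp
  117→124: 7 bp
  124→131: 7 bp
  131→138: 7 bp
  138→144: 6 bp
  144→0 (wrap): 157-144+0 = 13 bp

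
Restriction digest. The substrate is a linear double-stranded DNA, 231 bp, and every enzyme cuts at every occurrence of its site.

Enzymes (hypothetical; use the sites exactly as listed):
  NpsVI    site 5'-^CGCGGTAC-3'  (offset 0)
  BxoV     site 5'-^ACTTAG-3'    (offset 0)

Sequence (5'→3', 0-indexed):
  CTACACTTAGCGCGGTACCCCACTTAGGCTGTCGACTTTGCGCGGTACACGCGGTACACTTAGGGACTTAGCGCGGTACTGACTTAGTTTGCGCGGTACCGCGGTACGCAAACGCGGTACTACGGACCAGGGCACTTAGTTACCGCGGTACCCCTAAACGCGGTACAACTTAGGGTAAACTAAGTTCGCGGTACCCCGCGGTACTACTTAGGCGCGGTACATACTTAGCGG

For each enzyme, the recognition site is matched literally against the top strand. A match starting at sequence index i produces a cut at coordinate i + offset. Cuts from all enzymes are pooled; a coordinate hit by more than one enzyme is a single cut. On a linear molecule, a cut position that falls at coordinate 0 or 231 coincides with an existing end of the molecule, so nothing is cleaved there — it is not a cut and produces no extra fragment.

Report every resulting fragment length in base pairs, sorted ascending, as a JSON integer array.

Site scan:
  NpsVI (CGCGGTAC, off=0): starts [10, 40, 49, 71, 91, 99, 112, 143, 158, 186, 196, 212] → cuts [10, 40, 49, 71, 91, 99, 112, 143, 158, 186, 196, 212]
  BxoV (ACTTAG, off=0): starts [4, 21, 57, 65, 81, 133, 167, 205, 222] → cuts [4, 21, 57, 65, 81, 133, 167, 205, 222]

Pooled cuts: [4, 10, 21, 40, 49, 57, 65, 71, 81, 91, 99, 112, 133, 143, 158, 167, 186, 196, 205, 212, 222]

Fragment lengths:
  [0,4): 4 bp
  [4,10): 6 bp
  [10,21): 11 bp
  [21,40): 19 bp
  [40,49): 9 bp
  [49,57): 8 bp
  [57,65): 8 bp
  [65,71): 6 bp
  [71,81): 10 bp
  [81,91): 10 bp
  [91,99): 8 bp
  [99,112): 13 bp
  [112,133): 21 bp
  [133,143): 10 bp
  [143,158): 15 bp
  [158,167): 9 bp
  [167,186): 19 bp
  [186,196): 10 bp
  [196,205): 9 bp
  [205,212): 7 bp
  [212,222): 10 bp
  [222,231): 9 bp

[4,6,6,7,8,8,8,9,9,9,9,10,10,10,10,10,11,13,15,19,19,21]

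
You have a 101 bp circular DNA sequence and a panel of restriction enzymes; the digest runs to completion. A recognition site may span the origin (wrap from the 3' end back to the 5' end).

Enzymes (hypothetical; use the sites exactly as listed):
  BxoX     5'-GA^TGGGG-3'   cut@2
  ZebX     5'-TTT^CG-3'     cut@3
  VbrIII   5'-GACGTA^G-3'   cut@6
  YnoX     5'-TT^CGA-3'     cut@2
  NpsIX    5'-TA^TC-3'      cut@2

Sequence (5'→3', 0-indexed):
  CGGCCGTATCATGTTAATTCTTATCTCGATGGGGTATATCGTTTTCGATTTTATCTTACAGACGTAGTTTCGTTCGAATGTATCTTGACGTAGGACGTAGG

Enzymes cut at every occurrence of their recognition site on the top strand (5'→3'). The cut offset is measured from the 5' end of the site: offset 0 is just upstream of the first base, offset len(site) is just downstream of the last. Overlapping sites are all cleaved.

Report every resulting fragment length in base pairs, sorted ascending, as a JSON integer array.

Per-enzyme occurrences:
  BxoX (GATGGGG, off=2): starts [27] → cuts [29]
  ZebX (TTTCG, off=3): starts [42, 67] → cuts [45, 70]
  VbrIII (GACGTAG, off=6): starts [60, 86, 93] → cuts [66, 92, 99]
  YnoX (TTCGA, off=2): starts [43, 72] → cuts [45, 74]
  NpsIX (TATC, off=2): starts [6, 21, 36, 51, 80] → cuts [8, 23, 38, 53, 82]

Pooled cuts: [8, 23, 29, 38, 45, 53, 66, 70, 74, 82, 92, 99]

Fragment lengths:
  8→23: 15 bp
  23→29: 6 bp
  29→38: 9 bp
  38→45: 7 bp
  45→53: 8 bp
  53→66: 13 bp
  66→70: 4 bp
  70→74: 4 bp
  74→82: 8 bp
  82→92: 10 bp
  92→99: 7 bp
  99→8 (wrap): 101-99+8 = 10 bp

[4,4,6,7,7,8,8,9,10,10,13,15]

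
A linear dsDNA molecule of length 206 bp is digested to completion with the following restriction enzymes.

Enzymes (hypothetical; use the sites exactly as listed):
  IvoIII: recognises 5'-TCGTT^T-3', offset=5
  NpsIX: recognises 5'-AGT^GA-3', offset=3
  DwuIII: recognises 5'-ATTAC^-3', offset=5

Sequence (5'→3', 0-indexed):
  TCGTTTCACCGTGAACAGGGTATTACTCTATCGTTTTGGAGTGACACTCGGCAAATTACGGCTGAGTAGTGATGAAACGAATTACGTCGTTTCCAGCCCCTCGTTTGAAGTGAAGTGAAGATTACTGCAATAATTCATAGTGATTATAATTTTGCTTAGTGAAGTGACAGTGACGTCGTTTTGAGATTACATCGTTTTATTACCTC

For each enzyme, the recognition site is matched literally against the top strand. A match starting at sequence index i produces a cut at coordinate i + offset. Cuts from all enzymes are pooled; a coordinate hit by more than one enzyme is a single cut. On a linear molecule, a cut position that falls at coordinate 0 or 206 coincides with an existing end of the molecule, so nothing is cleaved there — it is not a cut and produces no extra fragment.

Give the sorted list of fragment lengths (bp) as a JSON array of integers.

Site scan:
  IvoIII TCGTTT/5: at [0, 30, 86, 100, 175, 191] ⇒ [5, 35, 91, 105, 180, 196]
  NpsIX AGTGA/3: at [39, 67, 108, 113, 138, 157, 162, 168] ⇒ [42, 70, 111, 116, 141, 160, 165, 171]
  DwuIII ATTAC/5: at [21, 54, 80, 120, 185, 198] ⇒ [26, 59, 85, 125, 190, 203]

Pooled cuts: [5, 26, 35, 42, 59, 70, 85, 91, 105, 111, 116, 125, 141, 160, 165, 171, 180, 190, 196, 203]

Fragments:
  [0,5): 5 bp
  [5,26): 21 bp
  [26,35): 9 bp
  [35,42): 7 bp
  [42,59): 17 bp
  [59,70): 11 bp
  [70,85): 15 bp
  [85,91): 6 bp
  [91,105): 14 bp
  [105,111): 6 bp
  [111,116): 5 bp
  [116,125): 9 bp
  [125,141): 16 bp
  [141,160): 19 bp
  [160,165): 5 bp
  [165,171): 6 bp
  [171,180): 9 bp
  [180,190): 10 bp
  [190,196): 6 bp
  [196,203): 7 bp
  [203,206): 3 bp

[3,5,5,5,6,6,6,6,7,7,9,9,9,10,11,14,15,16,17,19,21]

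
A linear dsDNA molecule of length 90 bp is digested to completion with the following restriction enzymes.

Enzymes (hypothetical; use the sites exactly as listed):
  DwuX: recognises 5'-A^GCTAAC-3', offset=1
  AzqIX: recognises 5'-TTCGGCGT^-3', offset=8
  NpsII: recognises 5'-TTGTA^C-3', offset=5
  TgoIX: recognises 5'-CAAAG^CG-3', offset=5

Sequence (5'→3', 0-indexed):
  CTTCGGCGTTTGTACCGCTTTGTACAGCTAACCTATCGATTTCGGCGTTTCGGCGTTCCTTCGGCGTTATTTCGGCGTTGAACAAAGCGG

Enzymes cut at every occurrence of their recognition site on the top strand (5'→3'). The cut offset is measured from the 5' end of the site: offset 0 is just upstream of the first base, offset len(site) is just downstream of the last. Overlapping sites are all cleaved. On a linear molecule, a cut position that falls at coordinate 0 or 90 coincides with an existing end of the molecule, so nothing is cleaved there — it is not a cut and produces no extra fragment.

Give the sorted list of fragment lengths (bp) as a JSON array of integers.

[2,3,5,8,9,9,10,11,11,22]

Per-enzyme occurrences:
  DwuX (AGCTAAC, off=1): starts [25] → cuts [26]
  AzqIX (TTCGGCGT, off=8): starts [1, 40, 48, 59, 70] → cuts [9, 48, 56, 67, 78]
  NpsII (TTGTAC, off=5): starts [9, 19] → cuts [14, 24]
  TgoIX (CAAAGCG, off=5): starts [82] → cuts [87]

Pooled cuts: [9, 14, 24, 26, 48, 56, 67, 78, 87]

Fragment lengths:
  [0,9): 9 bp
  [9,14): 5 bp
  [14,24): 10 bp
  [24,26): 2 bp
  [26,48): 22 bp
  [48,56): 8 bp
  [56,67): 11 bp
  [67,78): 11 bp
  [78,87): 9 bp
  [87,90): 3 bp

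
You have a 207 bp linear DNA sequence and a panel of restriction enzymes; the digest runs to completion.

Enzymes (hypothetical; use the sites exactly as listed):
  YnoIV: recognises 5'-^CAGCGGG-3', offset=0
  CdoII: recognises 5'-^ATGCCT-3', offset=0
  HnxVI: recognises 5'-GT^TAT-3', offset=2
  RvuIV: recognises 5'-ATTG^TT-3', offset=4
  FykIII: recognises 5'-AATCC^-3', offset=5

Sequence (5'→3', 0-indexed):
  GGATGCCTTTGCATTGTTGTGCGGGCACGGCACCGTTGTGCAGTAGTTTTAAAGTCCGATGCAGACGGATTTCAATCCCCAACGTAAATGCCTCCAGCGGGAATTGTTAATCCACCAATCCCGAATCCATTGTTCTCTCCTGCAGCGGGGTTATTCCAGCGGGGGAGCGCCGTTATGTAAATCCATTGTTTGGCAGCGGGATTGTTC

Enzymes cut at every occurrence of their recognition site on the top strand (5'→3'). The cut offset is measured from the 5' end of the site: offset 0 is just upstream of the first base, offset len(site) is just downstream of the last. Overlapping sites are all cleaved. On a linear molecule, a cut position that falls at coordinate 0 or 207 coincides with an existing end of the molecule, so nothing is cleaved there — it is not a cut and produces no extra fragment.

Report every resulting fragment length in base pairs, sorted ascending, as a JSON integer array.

Per-enzyme occurrences:
  YnoIV CAGCGGG/0: at [94, 142, 156, 193] ⇒ [94, 142, 156, 193]
  CdoII ATGCCT/0: at [2, 87] ⇒ [2, 87]
  HnxVI GTTAT/2: at [149, 171] ⇒ [151, 173]
  RvuIV ATTGTT/4: at [12, 102, 128, 184, 200] ⇒ [16, 106, 132, 188, 204]
  FykIII AATCC/5: at [73, 108, 116, 123, 179] ⇒ [78, 113, 121, 128, 184]

Pooled cuts: [2, 16, 78, 87, 94, 106, 113, 121, 128, 132, 142, 151, 156, 173, 184, 188, 193, 204]

Fragment lengths:
  [0,2): 2 bp
  [2,16): 14 bp
  [16,78): 62 bp
  [78,87): 9 bp
  [87,94): 7 bp
  [94,106): 12 bp
  [106,113): 7 bp
  [113,121): 8 bp
  [121,128): 7 bp
  [128,132): 4 bp
  [132,142): 10 bp
  [142,151): 9 bp
  [151,156): 5 bp
  [156,173): 17 bp
  [173,184): 11 bp
  [184,188): 4 bp
  [188,193): 5 bp
  [193,204): 11 bp
  [204,207): 3 bp

[2,3,4,4,5,5,7,7,7,8,9,9,10,11,11,12,14,17,62]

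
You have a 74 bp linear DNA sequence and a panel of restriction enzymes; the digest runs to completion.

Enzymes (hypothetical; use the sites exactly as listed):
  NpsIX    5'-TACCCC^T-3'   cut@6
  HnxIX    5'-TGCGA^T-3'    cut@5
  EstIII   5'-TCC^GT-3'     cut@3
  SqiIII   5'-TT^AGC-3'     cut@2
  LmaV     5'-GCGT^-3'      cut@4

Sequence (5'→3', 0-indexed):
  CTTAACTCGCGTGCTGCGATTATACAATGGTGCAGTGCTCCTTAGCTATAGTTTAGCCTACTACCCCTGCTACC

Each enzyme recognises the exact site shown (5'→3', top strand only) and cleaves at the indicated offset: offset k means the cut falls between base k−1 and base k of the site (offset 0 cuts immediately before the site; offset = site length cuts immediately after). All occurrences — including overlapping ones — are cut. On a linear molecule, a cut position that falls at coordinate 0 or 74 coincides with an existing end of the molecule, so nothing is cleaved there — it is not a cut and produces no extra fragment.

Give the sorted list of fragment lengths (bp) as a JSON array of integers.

[7,7,11,12,13,24]

Site scan:
  NpsIX (TACCCCT, off=6): starts [61] → cuts [67]
  HnxIX (TGCGAT, off=5): starts [14] → cuts [19]
  EstIII (TCCGT, off=3): no sites
  SqiIII (TTAGC, off=2): starts [41, 52] → cuts [43, 54]
  LmaV (GCGT, off=4): starts [8] → cuts [12]

Pooled cuts: [12, 19, 43, 54, 67]

Fragments:
  [0,12): 12 bp
  [12,19): 7 bp
  [19,43): 24 bp
  [43,54): 11 bp
  [54,67): 13 bp
  [67,74): 7 bp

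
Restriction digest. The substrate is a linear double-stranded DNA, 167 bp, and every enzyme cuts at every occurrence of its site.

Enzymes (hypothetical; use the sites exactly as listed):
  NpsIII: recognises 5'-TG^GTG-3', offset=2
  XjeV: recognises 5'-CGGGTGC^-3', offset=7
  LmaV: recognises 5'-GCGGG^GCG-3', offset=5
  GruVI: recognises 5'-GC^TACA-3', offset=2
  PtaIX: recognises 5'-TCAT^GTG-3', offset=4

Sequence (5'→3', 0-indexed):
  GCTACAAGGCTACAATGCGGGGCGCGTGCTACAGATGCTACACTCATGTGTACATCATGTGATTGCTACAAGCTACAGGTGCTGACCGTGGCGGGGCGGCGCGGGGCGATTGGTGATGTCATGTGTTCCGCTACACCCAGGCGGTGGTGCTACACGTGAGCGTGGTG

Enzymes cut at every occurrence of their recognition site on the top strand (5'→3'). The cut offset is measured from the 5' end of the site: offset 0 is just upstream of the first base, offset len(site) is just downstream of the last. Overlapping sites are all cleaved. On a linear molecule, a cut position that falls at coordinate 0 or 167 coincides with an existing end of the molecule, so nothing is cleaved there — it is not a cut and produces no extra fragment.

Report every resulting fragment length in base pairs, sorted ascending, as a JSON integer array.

Scan for sites:
  NpsIII TGGTG/2: at [110, 144, 162] ⇒ [112, 146, 164]
  XjeV (CGGGTGC, off=7): no sites
  LmaV GCGGGGCG/5: at [16, 90, 100] ⇒ [21, 95, 105]
  GruVI GCTACA/2: at [0, 8, 27, 36, 64, 71, 129, 148] ⇒ [2, 10, 29, 38, 66, 73, 131, 150]
  PtaIX TCATGTG/4: at [43, 54, 118] ⇒ [47, 58, 122]

Pooled cuts: [2, 10, 21, 29, 38, 47, 58, 66, 73, 95, 105, 112, 122, 131, 146, 150, 164]

Fragment lengths:
  [0,2): 2 bp
  [2,10): 8 bp
  [10,21): 11 bp
  [21,29): 8 bp
  [29,38): 9 bp
  [38,47): 9 bp
  [47,58): 11 bp
  [58,66): 8 bp
  [66,73): 7 bp
  [73,95): 22 bp
  [95,105): 10 bp
  [105,112): 7 bp
  [112,122): 10 bp
  [122,131): 9 bp
  [131,146): 15 bp
  [146,150): 4 bp
  [150,164): 14 bp
  [164,167): 3 bp

[2,3,4,7,7,8,8,8,9,9,9,10,10,11,11,14,15,22]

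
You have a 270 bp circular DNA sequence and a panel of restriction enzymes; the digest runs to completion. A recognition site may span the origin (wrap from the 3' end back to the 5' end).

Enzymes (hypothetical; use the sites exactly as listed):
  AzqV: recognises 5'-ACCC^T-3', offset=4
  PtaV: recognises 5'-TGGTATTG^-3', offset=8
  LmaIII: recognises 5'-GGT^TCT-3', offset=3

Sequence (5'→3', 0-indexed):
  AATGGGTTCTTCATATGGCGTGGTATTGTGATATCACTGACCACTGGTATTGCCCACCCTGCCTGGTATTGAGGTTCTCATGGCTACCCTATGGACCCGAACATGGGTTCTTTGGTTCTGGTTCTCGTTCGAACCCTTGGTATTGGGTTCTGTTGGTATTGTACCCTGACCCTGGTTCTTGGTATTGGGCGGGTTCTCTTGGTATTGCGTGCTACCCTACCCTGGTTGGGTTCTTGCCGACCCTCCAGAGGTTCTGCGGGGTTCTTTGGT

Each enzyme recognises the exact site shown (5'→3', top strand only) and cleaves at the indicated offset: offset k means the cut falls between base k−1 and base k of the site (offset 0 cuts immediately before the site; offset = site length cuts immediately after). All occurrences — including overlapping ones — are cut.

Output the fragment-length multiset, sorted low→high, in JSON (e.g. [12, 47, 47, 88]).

[3,4,4,5,5,6,6,7,7,8,9,9,9,10,10,11,12,12,13,13,14,14,15,19,21,24]

Site scan:
  AzqV (ACCCT, off=4): starts [55, 85, 132, 162, 168, 213, 218, 239] → cuts [59, 89, 136, 166, 172, 217, 222, 243]
  PtaV (TGGTATTG, off=8): starts [20, 44, 63, 137, 153, 179, 199] → cuts [28, 52, 71, 145, 161, 187, 207]
  LmaIII (GGTTCT, off=3): starts [4, 72, 105, 113, 119, 145, 173, 191, 228, 249, 259] → cuts [7, 75, 108, 116, 122, 148, 176, 194, 231, 252, 262]

Pooled cuts: [7, 28, 52, 59, 71, 75, 89, 108, 116, 122, 136, 145, 148, 161, 166, 172, 176, 187, 194, 207, 217, 222, 231, 243, 252, 262]

Fragment lengths:
  7→28: 21 bp
  28→52: 24 bp
  52→59: 7 bp
  59→71: 12 bp
  71→75: 4 bp
  75→89: 14 bp
  89→108: 19 bp
  108→116: 8 bp
  116→122: 6 bp
  122→136: 14 bp
  136→145: 9 bp
  145→148: 3 bp
  148→161: 13 bp
  161→166: 5 bp
  166→172: 6 bp
  172→176: 4 bp
  176→187: 11 bp
  187→194: 7 bp
  194→207: 13 bp
  207→217: 10 bp
  217→222: 5 bp
  222→231: 9 bp
  231→243: 12 bp
  243→252: 9 bp
  252→262: 10 bp
  262→7 (wrap): 270-262+7 = 15 bp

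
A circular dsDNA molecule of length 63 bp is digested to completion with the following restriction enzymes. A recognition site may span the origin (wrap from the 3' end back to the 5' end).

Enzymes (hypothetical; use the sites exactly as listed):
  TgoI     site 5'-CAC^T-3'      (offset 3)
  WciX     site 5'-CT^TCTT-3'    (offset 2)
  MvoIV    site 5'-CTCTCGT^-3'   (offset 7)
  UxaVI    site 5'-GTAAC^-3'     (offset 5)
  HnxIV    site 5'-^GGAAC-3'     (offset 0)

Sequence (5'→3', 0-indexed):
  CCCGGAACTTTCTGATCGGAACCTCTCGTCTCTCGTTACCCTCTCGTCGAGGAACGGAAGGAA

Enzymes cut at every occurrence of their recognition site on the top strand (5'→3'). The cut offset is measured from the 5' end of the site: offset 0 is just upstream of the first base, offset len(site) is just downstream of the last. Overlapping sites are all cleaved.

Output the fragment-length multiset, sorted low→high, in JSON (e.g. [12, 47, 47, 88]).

[3,7,7,9,11,12,14]

Scan for sites:
  TgoI (CACT, off=3): no sites
  WciX (CTTCTT, off=2): no sites
  MvoIV CTCTCGT/7: at [22, 29, 40] ⇒ [29, 36, 47]
  UxaVI (GTAAC, off=5): no sites
  HnxIV GGAAC/0: at [3, 17, 50, 59] ⇒ [3, 17, 50, 59]

Pooled cuts: [3, 17, 29, 36, 47, 50, 59]

Fragment lengths:
  3→17: 14 bp
  17→29: 12 bp
  29→36: 7 bp
  36→47: 11 bp
  47→50: 3 bp
  50→59: 9 bp
  59→3 (wrap): 63-59+3 = 7 bp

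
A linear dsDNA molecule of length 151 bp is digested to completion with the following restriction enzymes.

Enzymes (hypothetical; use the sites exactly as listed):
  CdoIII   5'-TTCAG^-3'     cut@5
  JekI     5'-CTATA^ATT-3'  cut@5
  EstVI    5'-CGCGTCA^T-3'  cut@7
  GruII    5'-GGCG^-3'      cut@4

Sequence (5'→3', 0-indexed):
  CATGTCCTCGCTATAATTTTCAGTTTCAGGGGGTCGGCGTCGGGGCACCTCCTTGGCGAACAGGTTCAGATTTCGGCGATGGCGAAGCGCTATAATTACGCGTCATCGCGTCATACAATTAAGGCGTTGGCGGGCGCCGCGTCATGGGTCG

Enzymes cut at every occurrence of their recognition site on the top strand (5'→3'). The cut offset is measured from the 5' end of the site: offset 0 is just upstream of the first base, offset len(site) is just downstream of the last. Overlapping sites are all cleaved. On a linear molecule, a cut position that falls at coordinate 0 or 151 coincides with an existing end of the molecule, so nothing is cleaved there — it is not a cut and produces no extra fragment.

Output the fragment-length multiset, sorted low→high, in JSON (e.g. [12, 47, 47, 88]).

Site scan:
  CdoIII (TTCAG, off=5): starts [18, 24, 64] → cuts [23, 29, 69]
  JekI (CTATAATT, off=5): starts [10, 89] → cuts [15, 94]
  EstVI (CGCGTCAT, off=7): starts [98, 106, 137] → cuts [105, 113, 144]
  GruII (GGCG, off=4): starts [35, 54, 74, 80, 122, 128, 132] → cuts [39, 58, 78, 84, 126, 132, 136]

Pooled cuts: [15, 23, 29, 39, 58, 69, 78, 84, 94, 105, 113, 126, 132, 136, 144]

Fragments:
  [0,15): 15 bp
  [15,23): 8 bp
  [23,29): 6 bp
  [29,39): 10 bp
  [39,58): 19 bp
  [58,69): 11 bp
  [69,78): 9 bp
  [78,84): 6 bp
  [84,94): 10 bp
  [94,105): 11 bp
  [105,113): 8 bp
  [113,126): 13 bp
  [126,132): 6 bp
  [132,136): 4 bp
  [136,144): 8 bp
  [144,151): 7 bp

[4,6,6,6,7,8,8,8,9,10,10,11,11,13,15,19]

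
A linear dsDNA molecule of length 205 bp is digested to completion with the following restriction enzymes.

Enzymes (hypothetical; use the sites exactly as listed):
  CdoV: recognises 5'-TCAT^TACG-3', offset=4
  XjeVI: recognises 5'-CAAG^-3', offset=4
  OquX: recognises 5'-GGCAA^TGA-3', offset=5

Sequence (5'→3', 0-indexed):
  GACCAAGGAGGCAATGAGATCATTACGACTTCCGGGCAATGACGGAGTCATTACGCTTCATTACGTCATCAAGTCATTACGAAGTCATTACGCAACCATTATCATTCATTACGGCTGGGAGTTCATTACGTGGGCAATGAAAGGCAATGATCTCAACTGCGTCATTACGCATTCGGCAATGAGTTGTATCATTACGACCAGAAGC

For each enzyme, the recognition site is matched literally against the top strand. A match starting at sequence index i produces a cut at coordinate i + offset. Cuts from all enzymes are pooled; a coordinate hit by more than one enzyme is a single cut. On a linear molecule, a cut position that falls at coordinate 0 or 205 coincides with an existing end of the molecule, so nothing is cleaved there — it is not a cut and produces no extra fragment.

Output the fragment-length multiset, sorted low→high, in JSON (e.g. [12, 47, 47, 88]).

Per-enzyme occurrences:
  CdoV TCATTACG/4: at [19, 47, 57, 73, 84, 105, 122, 161, 188] ⇒ [23, 51, 61, 77, 88, 109, 126, 165, 192]
  XjeVI CAAG/4: at [3, 69] ⇒ [7, 73]
  OquX GGCAATGA/5: at [9, 34, 132, 142, 174] ⇒ [14, 39, 137, 147, 179]

All cut coordinates (distinct, sorted): [7, 14, 23, 39, 51, 61, 73, 77, 88, 109, 126, 137, 147, 165, 179, 192]

Fragments:
  [0,7): 7 bp
  [7,14): 7 bp
  [14,23): 9 bp
  [23,39): 16 bp
  [39,51): 12 bp
  [51,61): 10 bp
  [61,73): 12 bp
  [73,77): 4 bp
  [77,88): 11 bp
  [88,109): 21 bp
  [109,126): 17 bp
  [126,137): 11 bp
  [137,147): 10 bp
  [147,165): 18 bp
  [165,179): 14 bp
  [179,192): 13 bp
  [192,205): 13 bp

[4,7,7,9,10,10,11,11,12,12,13,13,14,16,17,18,21]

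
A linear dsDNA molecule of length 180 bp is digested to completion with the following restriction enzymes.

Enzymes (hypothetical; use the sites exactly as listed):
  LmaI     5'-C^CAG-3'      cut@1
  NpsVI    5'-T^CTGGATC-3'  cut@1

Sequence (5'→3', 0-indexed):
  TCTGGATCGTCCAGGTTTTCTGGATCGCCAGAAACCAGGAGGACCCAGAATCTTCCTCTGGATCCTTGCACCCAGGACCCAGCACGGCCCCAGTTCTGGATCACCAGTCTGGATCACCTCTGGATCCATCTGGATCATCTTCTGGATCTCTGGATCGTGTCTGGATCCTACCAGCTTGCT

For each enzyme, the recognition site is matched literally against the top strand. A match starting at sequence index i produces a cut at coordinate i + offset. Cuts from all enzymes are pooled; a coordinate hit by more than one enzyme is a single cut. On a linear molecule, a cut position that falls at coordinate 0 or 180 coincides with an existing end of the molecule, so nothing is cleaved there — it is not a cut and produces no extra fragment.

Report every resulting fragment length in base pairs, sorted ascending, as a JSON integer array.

[1,4,5,7,7,8,8,9,9,9,10,10,10,11,11,11,11,12,12,15]

Per-enzyme occurrences:
  LmaI (CCAG, off=1): starts [10, 27, 34, 44, 71, 78, 89, 103, 170] → cuts [11, 28, 35, 45, 72, 79, 90, 104, 171]
  NpsVI (TCTGGATC, off=1): starts [0, 18, 56, 94, 107, 118, 128, 140, 148, 159] → cuts [1, 19, 57, 95, 108, 119, 129, 141, 149, 160]

All cut coordinates (distinct, sorted): [1, 11, 19, 28, 35, 45, 57, 72, 79, 90, 95, 104, 108, 119, 129, 141, 149, 160, 171]

Fragments:
  [0,1): 1 bp
  [1,11): 10 bp
  [11,19): 8 bp
  [19,28): 9 bp
  [28,35): 7 bp
  [35,45): 10 bp
  [45,57): 12 bp
  [57,72): 15 bp
  [72,79): 7 bp
  [79,90): 11 bp
  [90,95): 5 bp
  [95,104): 9 bp
  [104,108): 4 bp
  [108,119): 11 bp
  [119,129): 10 bp
  [129,141): 12 bp
  [141,149): 8 bp
  [149,160): 11 bp
  [160,171): 11 bp
  [171,180): 9 bp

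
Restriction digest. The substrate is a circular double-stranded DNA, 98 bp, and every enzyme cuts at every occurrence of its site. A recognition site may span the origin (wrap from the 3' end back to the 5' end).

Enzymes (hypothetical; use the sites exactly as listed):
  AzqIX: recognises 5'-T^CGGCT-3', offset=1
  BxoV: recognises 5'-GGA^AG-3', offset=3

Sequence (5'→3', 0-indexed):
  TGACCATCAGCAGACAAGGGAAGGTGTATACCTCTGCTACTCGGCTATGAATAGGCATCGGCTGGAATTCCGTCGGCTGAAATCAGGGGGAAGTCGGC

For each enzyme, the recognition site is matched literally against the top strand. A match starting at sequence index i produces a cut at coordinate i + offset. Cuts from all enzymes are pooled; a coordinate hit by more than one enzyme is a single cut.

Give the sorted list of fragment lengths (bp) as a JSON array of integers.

Per-enzyme occurrences:
  AzqIX TCGGCT/1: at [40, 57, 72, 93] ⇒ [41, 58, 73, 94]
  BxoV GGAAG/3: at [18, 88] ⇒ [21, 91]

Pooled cuts: [21, 41, 58, 73, 91, 94]

Fragments:
  21→41: 20 bp
  41→58: 17 bp
  58→73: 15 bp
  73→91: 18 bp
  91→94: 3 bp
  94→21 (wrap): 98-94+21 = 25 bp

[3,15,17,18,20,25]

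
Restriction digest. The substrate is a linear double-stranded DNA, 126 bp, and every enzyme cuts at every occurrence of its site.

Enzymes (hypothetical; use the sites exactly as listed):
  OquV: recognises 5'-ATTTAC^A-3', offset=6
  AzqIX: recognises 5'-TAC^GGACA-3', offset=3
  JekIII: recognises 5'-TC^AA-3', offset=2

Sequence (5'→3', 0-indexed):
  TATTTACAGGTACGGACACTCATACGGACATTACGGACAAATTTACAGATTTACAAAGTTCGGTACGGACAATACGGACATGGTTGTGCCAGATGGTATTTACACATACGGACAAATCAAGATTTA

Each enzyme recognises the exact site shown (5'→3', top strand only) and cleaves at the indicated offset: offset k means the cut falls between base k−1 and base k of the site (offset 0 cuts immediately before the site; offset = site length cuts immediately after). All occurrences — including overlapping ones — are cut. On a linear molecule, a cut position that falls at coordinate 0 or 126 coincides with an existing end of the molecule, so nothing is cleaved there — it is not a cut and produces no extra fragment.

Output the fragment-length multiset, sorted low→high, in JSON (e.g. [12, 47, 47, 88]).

Site scan:
  OquV (ATTTACA, off=6): starts [1, 40, 48, 97] → cuts [7, 46, 54, 103]
  AzqIX (TACGGACA, off=3): starts [10, 22, 31, 63, 72, 106] → cuts [13, 25, 34, 66, 75, 109]
  JekIII (TCAA, off=2): starts [116] → cuts [118]

All cut coordinates (distinct, sorted): [7, 13, 25, 34, 46, 54, 66, 75, 103, 109, 118]

Fragment lengths:
  [0,7): 7 bp
  [7,13): 6 bp
  [13,25): 12 bp
  [25,34): 9 bp
  [34,46): 12 bp
  [46,54): 8 bp
  [54,66): 12 bp
  [66,75): 9 bp
  [75,103): 28 bp
  [103,109): 6 bp
  [109,118): 9 bp
  [118,126): 8 bp

[6,6,7,8,8,9,9,9,12,12,12,28]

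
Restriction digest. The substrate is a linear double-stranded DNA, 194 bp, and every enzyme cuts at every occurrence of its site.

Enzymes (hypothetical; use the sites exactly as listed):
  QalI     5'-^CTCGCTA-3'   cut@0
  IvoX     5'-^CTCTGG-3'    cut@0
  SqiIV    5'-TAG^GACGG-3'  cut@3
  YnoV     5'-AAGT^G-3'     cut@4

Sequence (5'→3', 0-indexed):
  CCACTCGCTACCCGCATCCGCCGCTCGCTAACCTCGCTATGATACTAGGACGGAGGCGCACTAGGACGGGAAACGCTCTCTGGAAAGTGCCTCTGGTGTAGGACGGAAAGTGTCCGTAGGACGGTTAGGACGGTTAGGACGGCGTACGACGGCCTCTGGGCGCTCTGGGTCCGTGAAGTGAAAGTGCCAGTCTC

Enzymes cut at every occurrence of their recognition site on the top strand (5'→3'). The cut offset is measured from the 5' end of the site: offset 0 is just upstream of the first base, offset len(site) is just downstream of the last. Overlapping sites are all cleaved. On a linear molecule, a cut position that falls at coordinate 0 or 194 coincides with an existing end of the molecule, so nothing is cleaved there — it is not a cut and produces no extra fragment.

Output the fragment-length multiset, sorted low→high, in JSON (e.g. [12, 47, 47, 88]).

Site scan:
  QalI (CTCGCTA, off=0): starts [3, 23, 32] → cuts [3, 23, 32]
  IvoX (CTCTGG, off=0): starts [77, 90, 153, 162] → cuts [77, 90, 153, 162]
  SqiIV (TAGGACGG, off=3): starts [45, 61, 98, 116, 125, 134] → cuts [48, 64, 101, 119, 128, 137]
  YnoV (AAGTG, off=4): starts [84, 107, 175, 181] → cuts [88, 111, 179, 185]

Pooled cuts: [3, 23, 32, 48, 64, 77, 88, 90, 101, 111, 119, 128, 137, 153, 162, 179, 185]

Fragments:
  [0,3): 3 bp
  [3,23): 20 bp
  [23,32): 9 bp
  [32,48): 16 bp
  [48,64): 16 bp
  [64,77): 13 bp
  [77,88): 11 bp
  [88,90): 2 bp
  [90,101): 11 bp
  [101,111): 10 bp
  [111,119): 8 bp
  [119,128): 9 bp
  [128,137): 9 bp
  [137,153): 16 bp
  [153,162): 9 bp
  [162,179): 17 bp
  [179,185): 6 bp
  [185,194): 9 bp

[2,3,6,8,9,9,9,9,9,10,11,11,13,16,16,16,17,20]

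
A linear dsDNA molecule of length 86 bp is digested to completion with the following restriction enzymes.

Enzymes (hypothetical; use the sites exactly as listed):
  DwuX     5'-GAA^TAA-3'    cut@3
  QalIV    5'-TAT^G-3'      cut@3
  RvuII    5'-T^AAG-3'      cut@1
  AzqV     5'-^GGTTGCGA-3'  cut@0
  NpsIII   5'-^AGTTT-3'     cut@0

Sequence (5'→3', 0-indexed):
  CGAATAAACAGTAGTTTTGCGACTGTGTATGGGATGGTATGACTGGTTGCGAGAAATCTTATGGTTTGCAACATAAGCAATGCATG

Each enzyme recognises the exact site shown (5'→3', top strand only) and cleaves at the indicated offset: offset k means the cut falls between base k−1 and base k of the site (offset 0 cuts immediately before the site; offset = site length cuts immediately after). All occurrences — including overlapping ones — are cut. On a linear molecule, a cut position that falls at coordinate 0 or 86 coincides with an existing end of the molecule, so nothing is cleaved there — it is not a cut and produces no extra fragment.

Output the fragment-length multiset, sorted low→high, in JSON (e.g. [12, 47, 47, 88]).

Site scan:
  DwuX GAATAA/3: at [1] ⇒ [4]
  QalIV TATG/3: at [27, 37, 59] ⇒ [30, 40, 62]
  RvuII TAAG/1: at [73] ⇒ [74]
  AzqV GGTTGCGA/0: at [44] ⇒ [44]
  NpsIII AGTTT/0: at [12] ⇒ [12]

All cut coordinates (distinct, sorted): [4, 12, 30, 40, 44, 62, 74]

Fragment lengths:
  [0,4): 4 bp
  [4,12): 8 bp
  [12,30): 18 bp
  [30,40): 10 bp
  [40,44): 4 bp
  [44,62): 18 bp
  [62,74): 12 bp
  [74,86): 12 bp

[4,4,8,10,12,12,18,18]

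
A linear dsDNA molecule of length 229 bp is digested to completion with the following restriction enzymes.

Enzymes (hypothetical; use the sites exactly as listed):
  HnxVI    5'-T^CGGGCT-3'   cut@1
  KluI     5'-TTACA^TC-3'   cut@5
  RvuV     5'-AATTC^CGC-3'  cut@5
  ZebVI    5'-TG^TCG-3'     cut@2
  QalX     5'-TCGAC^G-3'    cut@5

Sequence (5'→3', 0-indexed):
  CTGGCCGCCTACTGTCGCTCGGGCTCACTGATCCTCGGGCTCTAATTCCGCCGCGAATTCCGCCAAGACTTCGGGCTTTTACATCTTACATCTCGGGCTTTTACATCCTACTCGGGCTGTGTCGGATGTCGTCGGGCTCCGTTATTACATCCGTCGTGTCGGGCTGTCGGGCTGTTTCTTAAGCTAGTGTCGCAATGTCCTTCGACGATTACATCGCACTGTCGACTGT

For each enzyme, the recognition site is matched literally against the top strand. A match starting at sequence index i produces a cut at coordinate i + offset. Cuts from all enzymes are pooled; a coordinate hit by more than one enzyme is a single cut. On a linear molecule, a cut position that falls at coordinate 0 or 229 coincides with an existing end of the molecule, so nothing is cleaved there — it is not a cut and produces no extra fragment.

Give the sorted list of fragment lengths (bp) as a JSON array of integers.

[1,1,3,4,5,7,7,7,7,7,8,8,9,9,11,12,12,12,13,14,16,17,17,22]

Per-enzyme occurrences:
  HnxVI TCGGGCT/1: at [18, 34, 70, 92, 111, 131, 158, 166] ⇒ [19, 35, 71, 93, 112, 132, 159, 167]
  KluI TTACATC/5: at [78, 85, 100, 144, 208] ⇒ [83, 90, 105, 149, 213]
  RvuV AATTCCGC/5: at [43, 55] ⇒ [48, 60]
  ZebVI TGTCG/2: at [12, 119, 126, 156, 164, 187, 219] ⇒ [14, 121, 128, 158, 166, 189, 221]
  QalX TCGACG/5: at [201] ⇒ [206]

Pooled cuts: [14, 19, 35, 48, 60, 71, 83, 90, 93, 105, 112, 121, 128, 132, 149, 158, 159, 166, 167, 189, 206, 213, 221]

Fragments:
  [0,14): 14 bp
  [14,19): 5 bp
  [19,35): 16 bp
  [35,48): 13 bp
  [48,60): 12 bp
  [60,71): 11 bp
  [71,83): 12 bp
  [83,90): 7 bp
  [90,93): 3 bp
  [93,105): 12 bp
  [105,112): 7 bp
  [112,121): 9 bp
  [121,128): 7 bp
  [128,132): 4 bp
  [132,149): 17 bp
  [149,158): 9 bp
  [158,159): 1 bp
  [159,166): 7 bp
  [166,167): 1 bp
  [167,189): 22 bp
  [189,206): 17 bp
  [206,213): 7 bp
  [213,221): 8 bp
  [221,229): 8 bp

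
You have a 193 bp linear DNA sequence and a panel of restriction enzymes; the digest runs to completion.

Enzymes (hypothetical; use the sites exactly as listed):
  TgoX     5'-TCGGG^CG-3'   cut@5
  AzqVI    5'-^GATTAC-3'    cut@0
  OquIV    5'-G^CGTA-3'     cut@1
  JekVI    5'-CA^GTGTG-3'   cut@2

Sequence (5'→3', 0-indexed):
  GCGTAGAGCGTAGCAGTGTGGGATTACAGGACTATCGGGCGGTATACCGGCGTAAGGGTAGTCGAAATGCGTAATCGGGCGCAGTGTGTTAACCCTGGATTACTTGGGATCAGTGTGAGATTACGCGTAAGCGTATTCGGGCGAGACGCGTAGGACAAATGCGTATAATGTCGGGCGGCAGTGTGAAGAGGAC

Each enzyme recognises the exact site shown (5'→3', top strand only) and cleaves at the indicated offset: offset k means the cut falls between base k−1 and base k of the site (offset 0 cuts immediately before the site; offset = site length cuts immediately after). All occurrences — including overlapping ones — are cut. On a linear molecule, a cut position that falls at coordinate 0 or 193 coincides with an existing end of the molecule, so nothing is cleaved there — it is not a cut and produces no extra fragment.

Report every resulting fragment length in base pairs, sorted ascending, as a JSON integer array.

Scan for sites:
  TgoX TCGGGCG/5: at [34, 74, 136, 170] ⇒ [39, 79, 141, 175]
  AzqVI GATTAC/0: at [21, 97, 118] ⇒ [21, 97, 118]
  OquIV GCGTA/1: at [0, 7, 49, 68, 124, 130, 147, 160] ⇒ [1, 8, 50, 69, 125, 131, 148, 161]
  JekVI CAGTGTG/2: at [13, 81, 110, 178] ⇒ [15, 83, 112, 180]

All cut coordinates (distinct, sorted): [1, 8, 15, 21, 39, 50, 69, 79, 83, 97, 112, 118, 125, 131, 141, 148, 161, 175, 180]

Fragment lengths:
  [0,1): 1 bp
  [1,8): 7 bp
  [8,15): 7 bp
  [15,21): 6 bp
  [21,39): 18 bp
  [39,50): 11 bp
  [50,69): 19 bp
  [69,79): 10 bp
  [79,83): 4 bp
  [83,97): 14 bp
  [97,112): 15 bp
  [112,118): 6 bp
  [118,125): 7 bp
  [125,131): 6 bp
  [131,141): 10 bp
  [141,148): 7 bp
  [148,161): 13 bp
  [161,175): 14 bp
  [175,180): 5 bp
  [180,193): 13 bp

[1,4,5,6,6,6,7,7,7,7,10,10,11,13,13,14,14,15,18,19]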